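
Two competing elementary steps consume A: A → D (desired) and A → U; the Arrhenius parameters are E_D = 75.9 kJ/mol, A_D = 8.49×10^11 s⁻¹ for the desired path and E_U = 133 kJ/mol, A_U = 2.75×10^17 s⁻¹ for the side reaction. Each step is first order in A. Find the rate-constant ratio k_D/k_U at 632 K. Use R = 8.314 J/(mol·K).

k_D/k_U = (A_D/A_U)·exp[−(E_D−E_U)/(RT)] = (A_D/A_U)·exp[(E_U−E_D)/(RT)].
(E_U−E_D)/(RT) = (133−75.9)×10³/(8.314×632) = 57100/5254 = 10.87.
k_D/k_U = (8.49×10^11/2.75×10^17)·exp(10.87) = 3.087×10^-6 × 52417 = 0.162.
Since E_D < E_U, lowering the temperature improves selectivity toward D.

0.162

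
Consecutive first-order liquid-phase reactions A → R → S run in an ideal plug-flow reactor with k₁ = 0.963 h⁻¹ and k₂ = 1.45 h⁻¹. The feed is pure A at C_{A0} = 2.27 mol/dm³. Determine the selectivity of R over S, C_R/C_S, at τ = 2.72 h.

Solving the coupled first-order balances gives C_R(τ) = [k₁/(k₂−k₁)]·C_{A0}·(e^(−k₁τ) − e^(−k₂τ)).
e^(−k₁τ) = e^(−0.963×2.72) = e^(−2.619) = 0.07285; e^(−k₂τ) = e^(−3.944) = 0.01937.
C_R = 0.963×2.27/(1.45−0.963) × (0.07285−0.01937) = 4.489×0.05348 = 0.2401 mol/dm³.
C_A = C_{A0}e^(−k₁τ) = 0.1654 mol/dm³, so C_S = C_{A0}−C_A−C_R = 1.865 mol/dm³; C_R/C_S = 0.129.

0.129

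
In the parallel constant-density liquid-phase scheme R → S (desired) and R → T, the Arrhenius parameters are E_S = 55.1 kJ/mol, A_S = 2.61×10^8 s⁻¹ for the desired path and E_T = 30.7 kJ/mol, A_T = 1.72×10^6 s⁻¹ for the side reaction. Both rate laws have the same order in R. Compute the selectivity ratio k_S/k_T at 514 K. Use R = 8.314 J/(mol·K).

k_S/k_T = (A_S/A_T)·exp[−(E_S−E_T)/(RT)] = (A_S/A_T)·exp[(E_T−E_S)/(RT)].
(E_T−E_S)/(RT) = (30.7−55.1)×10³/(8.314×514) = -24400/4273 = -5.710.
k_S/k_T = (2.61×10^8/1.72×10^6)·exp(-5.710) = 151.7 × 0.003314 = 0.503.
Since E_S > E_T, raising the temperature improves selectivity toward S.

0.503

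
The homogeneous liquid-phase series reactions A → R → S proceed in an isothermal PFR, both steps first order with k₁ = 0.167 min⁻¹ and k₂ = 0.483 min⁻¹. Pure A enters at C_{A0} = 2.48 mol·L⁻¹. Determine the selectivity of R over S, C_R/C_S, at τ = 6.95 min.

0.273

The intermediate concentration in a first-order A→B→C sequence is C_R = k₁C_{A0}(e^(−k₁τ) − e^(−k₂τ))/(k₂−k₁).
e^(−k₁τ) = e^(−0.167×6.95) = e^(−1.161) = 0.3133; e^(−k₂τ) = e^(−3.357) = 0.03484.
C_R = 0.167×2.48/(0.483−0.167) × (0.3133−0.03484) = 1.311×0.2784 = 0.3649 mol·L⁻¹.
C_A = C_{A0}e^(−k₁τ) = 0.7769 mol·L⁻¹, so C_S = C_{A0}−C_A−C_R = 1.338 mol·L⁻¹; C_R/C_S = 0.273.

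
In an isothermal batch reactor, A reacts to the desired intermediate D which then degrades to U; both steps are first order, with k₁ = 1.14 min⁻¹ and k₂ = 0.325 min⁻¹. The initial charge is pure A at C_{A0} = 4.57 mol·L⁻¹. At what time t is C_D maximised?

1.54 min

For first-order series the maximum of C_D occurs at t_opt = ln(k₂/k₁)/(k₂−k₁).
= ln(0.325/1.14)/(0.325−1.14) = ln(0.2851)/-0.8150 = -1.255/-0.8150 = 1.54 min.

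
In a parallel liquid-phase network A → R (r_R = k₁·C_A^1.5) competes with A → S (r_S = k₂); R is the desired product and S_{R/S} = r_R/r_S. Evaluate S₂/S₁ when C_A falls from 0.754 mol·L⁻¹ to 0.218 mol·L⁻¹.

S_{R/S} = (k₁/k₂)·C_A^1.5, so S₂/S₁ = (C_{A,2}/C_{A,1})^1.5.
= (0.218/0.754)^1.5 = (0.2891)^1.5 = 0.155.

0.155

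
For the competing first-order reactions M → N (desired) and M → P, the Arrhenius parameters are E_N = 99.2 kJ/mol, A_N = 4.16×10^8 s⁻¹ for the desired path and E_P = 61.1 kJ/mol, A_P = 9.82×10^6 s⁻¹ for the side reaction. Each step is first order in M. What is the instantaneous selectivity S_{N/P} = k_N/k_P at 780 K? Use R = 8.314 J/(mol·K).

Since both paths have the same order in M, the concentration cancels and S_{N/P} = k_N/k_P = (A_N/A_P)·exp[(E_P−E_N)/(RT)].
(E_P−E_N)/(RT) = (61.1−99.2)×10³/(8.314×780) = -38100/6485 = -5.875.
k_N/k_P = (4.16×10^8/9.82×10^6)·exp(-5.875) = 42.36 × 0.002808 = 0.119.
Since E_N > E_P, raising the temperature improves selectivity toward N.

0.119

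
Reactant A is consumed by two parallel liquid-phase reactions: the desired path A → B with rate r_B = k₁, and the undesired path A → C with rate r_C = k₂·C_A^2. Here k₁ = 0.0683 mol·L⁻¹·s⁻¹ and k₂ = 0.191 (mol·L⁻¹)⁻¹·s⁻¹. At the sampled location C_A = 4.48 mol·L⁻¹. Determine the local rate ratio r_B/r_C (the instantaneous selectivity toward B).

0.0178

S_{B/C} = r_B/r_C = (k₁)/(k₂·C_A^2) = (k₁/k₂)·C_A^-2.
= (0.0683) / (0.191×4.480^2) = 0.06830/3.833 = 0.0178.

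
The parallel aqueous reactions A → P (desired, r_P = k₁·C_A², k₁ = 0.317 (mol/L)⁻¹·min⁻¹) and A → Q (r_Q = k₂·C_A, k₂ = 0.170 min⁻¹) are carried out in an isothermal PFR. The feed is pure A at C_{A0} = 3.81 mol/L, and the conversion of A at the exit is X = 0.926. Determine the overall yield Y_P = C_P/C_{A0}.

0.691

C_A = C_{A0}(1−X) = 0.2819 mol/L.
Along a PFR/batch, dC_Q/dC_A = −r_Q/(r_P+r_Q) = −k₂/(k₂+k₁·C_A).
Integrating from C_{A0} to C_A: C_Q = (0.170/0.317)·ln[(0.170+0.317·3.81)/(0.170+0.317·0.282)] = 0.5363·ln(1.378/0.2594) = 0.8956 mol/L.
Then C_P = (C_{A0}−C_A) − C_Q = 3.528 − 0.8956 = 2.633 mol/L.
Y_P = C_P/C_{A0} = 2.633/3.81 = 0.691.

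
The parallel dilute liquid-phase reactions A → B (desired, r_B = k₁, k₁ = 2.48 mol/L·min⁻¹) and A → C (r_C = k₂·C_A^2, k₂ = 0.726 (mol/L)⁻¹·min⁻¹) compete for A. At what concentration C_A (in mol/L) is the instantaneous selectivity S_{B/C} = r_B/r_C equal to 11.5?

S_{B/C} = (k₁/k₂)·C_A^-2 ⇒ C_A = (S·k₂/k₁)^(-0.5).
= (11.5×0.726/2.48)^(-0.5) = (3.367)^(-0.5) = 0.545 mol/L.

0.545 mol/L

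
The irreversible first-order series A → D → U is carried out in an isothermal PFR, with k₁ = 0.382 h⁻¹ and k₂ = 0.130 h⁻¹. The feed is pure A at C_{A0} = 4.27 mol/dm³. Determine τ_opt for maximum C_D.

4.28 h

For first-order series the maximum of C_D occurs at τ_opt = ln(k₂/k₁)/(k₂−k₁).
= ln(0.130/0.382)/(0.130−0.382) = ln(0.3403)/-0.2520 = -1.078/-0.2520 = 4.28 h.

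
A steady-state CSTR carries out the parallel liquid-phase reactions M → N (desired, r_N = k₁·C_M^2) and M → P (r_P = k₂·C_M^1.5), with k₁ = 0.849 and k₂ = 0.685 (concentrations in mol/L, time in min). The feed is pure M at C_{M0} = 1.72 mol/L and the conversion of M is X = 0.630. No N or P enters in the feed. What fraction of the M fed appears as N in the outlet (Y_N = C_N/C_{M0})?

Exit C_M = C_{M0}(1−X) = 1.72×0.370 = 0.6364 mol/L.
Rates in a CSTR are evaluated at the outlet concentration: r_N = 0.849×0.6364^2 = 0.3438, r_P = 0.685×0.6364^1.5 = 0.3478.
Fraction of consumed M going to N: r_N/(r_N+r_P) = 0.4972.
C_N = 0.4972·C_{M0}·X = 0.4972×1.72×0.630 = 0.539 mol/L; Y_N = C_N/C_{M0} = 0.313.

0.313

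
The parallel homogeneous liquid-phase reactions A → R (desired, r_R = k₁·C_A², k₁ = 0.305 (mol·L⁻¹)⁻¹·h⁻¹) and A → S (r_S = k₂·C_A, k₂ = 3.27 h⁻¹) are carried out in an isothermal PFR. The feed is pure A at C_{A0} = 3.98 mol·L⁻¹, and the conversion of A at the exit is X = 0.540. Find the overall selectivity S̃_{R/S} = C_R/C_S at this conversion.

0.268

C_A = C_{A0}(1−X) = 1.831 mol·L⁻¹.
Along a PFR/batch, dC_S/dC_A = −r_S/(r_R+r_S) = −k₂/(k₂+k₁·C_A).
Integrating from C_{A0} to C_A: C_S = (3.27/0.305)·ln[(3.27+0.305·3.98)/(3.27+0.305·1.83)] = 10.72·ln(4.484/3.828) = 1.694 mol·L⁻¹.
Then C_R = (C_{A0}−C_A) − C_S = 2.149 − 1.694 = 0.4547 mol·L⁻¹.
S̃_{R/S} = C_R/C_S = 0.4547/1.694 = 0.268.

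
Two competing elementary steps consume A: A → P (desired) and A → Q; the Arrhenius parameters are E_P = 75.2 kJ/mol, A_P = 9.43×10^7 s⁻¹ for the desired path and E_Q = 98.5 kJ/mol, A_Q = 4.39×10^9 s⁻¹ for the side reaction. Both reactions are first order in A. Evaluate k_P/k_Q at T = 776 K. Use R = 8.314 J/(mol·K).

k_P/k_Q = (A_P/A_Q)·exp[−(E_P−E_Q)/(RT)] = (A_P/A_Q)·exp[(E_Q−E_P)/(RT)].
(E_Q−E_P)/(RT) = (98.5−75.2)×10³/(8.314×776) = 23300/6452 = 3.611.
k_P/k_Q = (9.43×10^7/4.39×10^9)·exp(3.611) = 0.02148 × 37.02 = 0.795.

0.795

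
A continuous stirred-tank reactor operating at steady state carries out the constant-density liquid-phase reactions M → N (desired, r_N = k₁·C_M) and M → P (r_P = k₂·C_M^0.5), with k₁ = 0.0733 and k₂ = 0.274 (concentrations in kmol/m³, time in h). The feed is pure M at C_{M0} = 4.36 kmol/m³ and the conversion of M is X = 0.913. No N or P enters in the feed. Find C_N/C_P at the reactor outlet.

Exit C_M = C_{M0}(1−X) = 4.36×0.0870 = 0.3793 kmol/m³.
In a CSTR the entire volume is at exit conditions, so r_N = 0.0733×0.3793 = 0.02780 and r_P = 0.274×0.3793^0.5 = 0.1688.
Overall selectivity = C_N/C_P = r_Nτ/(r_Pτ) = r_N/r_P = 0.165.

0.165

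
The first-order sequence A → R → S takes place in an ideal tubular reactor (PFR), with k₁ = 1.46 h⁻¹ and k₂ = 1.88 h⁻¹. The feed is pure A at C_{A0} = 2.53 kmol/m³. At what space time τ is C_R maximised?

The intermediate peaks when r₁ = r₂, i.e. k₁e^(−k₁τ) = k₂e^(−k₂τ), giving τ_opt = ln(k₂/k₁)/(k₂−k₁).
= ln(1.88/1.46)/(1.88−1.46) = ln(1.288)/0.4200 = 0.2528/0.4200 = 0.602 h.

0.602 h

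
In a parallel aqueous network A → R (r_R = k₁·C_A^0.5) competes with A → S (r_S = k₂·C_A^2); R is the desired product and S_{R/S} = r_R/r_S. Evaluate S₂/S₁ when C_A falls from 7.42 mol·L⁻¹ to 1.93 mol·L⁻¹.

7.54

S_{R/S} = (k₁/k₂)·C_A^-1.5, so S₂/S₁ = (C_{A,2}/C_{A,1})^-1.5.
= (1.93/7.42)^(-1.5) = (0.2601)^(-1.5) = 7.54.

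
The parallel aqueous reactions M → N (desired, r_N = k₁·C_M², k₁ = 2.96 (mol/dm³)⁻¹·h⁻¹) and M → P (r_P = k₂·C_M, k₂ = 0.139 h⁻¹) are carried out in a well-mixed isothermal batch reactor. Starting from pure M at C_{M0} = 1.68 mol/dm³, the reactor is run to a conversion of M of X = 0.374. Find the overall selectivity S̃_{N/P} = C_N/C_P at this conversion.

C_M = C_{M0}(1−X) = 1.052 mol/dm³.
Along a PFR/batch, dC_P/dC_M = −r_P/(r_N+r_P) = −k₂/(k₂+k₁·C_M).
Integrating from C_{M0} to C_M: C_P = (0.139/2.96)·ln[(0.139+2.96·1.68)/(0.139+2.96·1.05)] = 0.04696·ln(5.112/3.252) = 0.02124 mol/dm³.
Then C_N = (C_{M0}−C_M) − C_P = 0.6283 − 0.02124 = 0.6071 mol/dm³.
S̃_{N/P} = C_N/C_P = 0.6071/0.02124 = 28.6.

28.6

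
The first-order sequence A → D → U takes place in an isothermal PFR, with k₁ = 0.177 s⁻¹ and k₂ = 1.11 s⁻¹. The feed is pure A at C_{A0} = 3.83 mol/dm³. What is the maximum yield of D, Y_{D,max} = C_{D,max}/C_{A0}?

For a first-order series the maximum intermediate yield is C_{D,max}/C_{A0} = (k₁/k₂)^[k₂/(k₂−k₁)].
= (0.177/1.11)^(1.11/(1.11−0.177)) = (0.1595)^(1.190) = 0.1126.

0.113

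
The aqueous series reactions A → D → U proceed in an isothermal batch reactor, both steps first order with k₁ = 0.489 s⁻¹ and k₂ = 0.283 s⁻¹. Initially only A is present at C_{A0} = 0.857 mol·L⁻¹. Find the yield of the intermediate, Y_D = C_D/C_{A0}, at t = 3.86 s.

0.437

For first-order series with pure A initially, C_D(t) = k₁C_{A0}/(k₂−k₁)·(e^(−k₁t) − e^(−k₂t)).
e^(−k₁t) = e^(−0.489×3.86) = e^(−1.888) = 0.1514; e^(−k₂t) = e^(−1.092) = 0.3354.
C_D = 0.489×0.857/(0.283−0.489) × (0.1514−0.3354) = (-2.034)×(-0.1840) = 0.3743 mol·L⁻¹.
Y_D = C_D/C_{A0} = 0.3743/0.857 = 0.437.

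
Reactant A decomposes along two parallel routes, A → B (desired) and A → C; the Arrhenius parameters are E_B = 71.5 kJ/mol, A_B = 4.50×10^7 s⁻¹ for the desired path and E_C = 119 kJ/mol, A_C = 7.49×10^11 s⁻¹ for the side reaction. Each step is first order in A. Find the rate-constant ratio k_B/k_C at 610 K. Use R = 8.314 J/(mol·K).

k_B/k_C = (A_B/A_C)·exp[−(E_B−E_C)/(RT)] = (A_B/A_C)·exp[(E_C−E_B)/(RT)].
(E_C−E_B)/(RT) = (119−71.5)×10³/(8.314×610) = 47500/5072 = 9.366.
k_B/k_C = (4.50×10^7/7.49×10^11)·exp(9.366) = 6.008×10^-5 × 11684 = 0.702.

0.702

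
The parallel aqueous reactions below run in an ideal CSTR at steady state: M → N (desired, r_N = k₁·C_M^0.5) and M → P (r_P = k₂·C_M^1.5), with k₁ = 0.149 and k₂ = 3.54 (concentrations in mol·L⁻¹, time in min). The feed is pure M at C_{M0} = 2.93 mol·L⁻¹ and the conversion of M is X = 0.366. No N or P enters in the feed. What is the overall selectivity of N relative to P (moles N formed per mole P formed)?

Exit C_M = C_{M0}(1−X) = 2.93×0.634 = 1.858 mol·L⁻¹.
In a CSTR the entire volume is at exit conditions, so r_N = 0.149×1.858^0.5 = 0.2031 and r_P = 3.54×1.858^1.5 = 8.963.
Overall selectivity = C_N/C_P = r_Nτ/(r_Pτ) = r_N/r_P = 0.0227.

0.0227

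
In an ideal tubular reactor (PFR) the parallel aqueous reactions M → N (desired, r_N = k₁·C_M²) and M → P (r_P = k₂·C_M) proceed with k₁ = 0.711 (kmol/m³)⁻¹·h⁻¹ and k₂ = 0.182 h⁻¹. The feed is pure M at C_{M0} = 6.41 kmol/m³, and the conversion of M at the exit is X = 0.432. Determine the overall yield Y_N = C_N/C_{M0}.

0.411

C_M = C_{M0}(1−X) = 3.641 kmol/m³.
Along a PFR/batch, dC_P/dC_M = −r_P/(r_N+r_P) = −k₂/(k₂+k₁·C_M).
Integrating from C_{M0} to C_M: C_P = (0.182/0.711)·ln[(0.182+0.711·6.41)/(0.182+0.711·3.64)] = 0.2560·ln(4.740/2.771) = 0.1374 kmol/m³.
Then C_N = (C_{M0}−C_M) − C_P = 2.769 − 0.1374 = 2.632 kmol/m³.
Y_N = C_N/C_{M0} = 2.632/6.41 = 0.411.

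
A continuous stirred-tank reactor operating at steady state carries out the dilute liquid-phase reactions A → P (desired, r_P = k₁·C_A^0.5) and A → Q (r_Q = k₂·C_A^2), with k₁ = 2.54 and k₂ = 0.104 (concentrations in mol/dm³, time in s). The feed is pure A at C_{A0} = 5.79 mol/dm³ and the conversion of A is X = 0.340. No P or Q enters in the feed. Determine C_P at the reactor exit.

Exit C_A = C_{A0}(1−X) = 5.79×0.660 = 3.821 mol/dm³.
Rates in a CSTR are evaluated at the outlet concentration: r_P = 2.54×3.821^0.5 = 4.965, r_Q = 0.104×3.821^2 = 1.519.
Fraction of consumed A going to P: r_P/(r_P+r_Q) = 0.7658.
C_P = 0.7658·C_{A0}·X = 0.7658×5.79×0.340 = 1.51 mol/dm³.

1.51 mol/dm³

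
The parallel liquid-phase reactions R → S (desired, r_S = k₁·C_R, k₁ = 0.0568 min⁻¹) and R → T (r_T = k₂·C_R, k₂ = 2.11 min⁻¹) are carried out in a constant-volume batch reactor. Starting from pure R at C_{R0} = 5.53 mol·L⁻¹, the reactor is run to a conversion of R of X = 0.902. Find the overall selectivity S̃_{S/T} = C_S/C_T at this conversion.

C_R = C_{R0}(1−X) = 0.5419 mol·L⁻¹.
Both paths are first order in R, so the instantaneous fraction to S is constant: dC_S/d(−C_R) = k₁/(k₁+k₂) = 0.02621.
C_S = 0.02621·(C_{R0}−C_R) = 0.02621×4.988 = 0.131 mol·L⁻¹.
C_T = (C_{R0}−C_R)−C_S = 4.857 mol·L⁻¹; S̃_{S/T} = 0.1308/4.857 = 0.0269.

0.0269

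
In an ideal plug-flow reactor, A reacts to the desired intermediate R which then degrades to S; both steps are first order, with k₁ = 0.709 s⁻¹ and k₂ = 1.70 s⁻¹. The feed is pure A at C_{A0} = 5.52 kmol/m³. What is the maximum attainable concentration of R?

1.23 kmol/m³

At the optimum, C_{R,max}/C_{A0} = (k₁/k₂)^[k₂/(k₂−k₁)].
= (0.709/1.70)^(1.70/(1.70−0.709)) = (0.4171)^(1.715) = 0.2231.
C_{R,max} = 0.2231×5.52 = 1.23 kmol/m³.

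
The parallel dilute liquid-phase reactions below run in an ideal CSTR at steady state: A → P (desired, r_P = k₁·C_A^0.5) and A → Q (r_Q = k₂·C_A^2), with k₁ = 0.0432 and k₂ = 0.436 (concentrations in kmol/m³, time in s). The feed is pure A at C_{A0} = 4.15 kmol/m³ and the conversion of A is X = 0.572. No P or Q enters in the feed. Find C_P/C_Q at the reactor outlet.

0.0419

Exit C_A = C_{A0}(1−X) = 4.15×0.428 = 1.776 kmol/m³.
A CSTR operates uniformly at the exit composition, giving r_P = 0.05757 and r_Q = 1.376 (each k·C_A^n at C_A = 1.776).
Overall selectivity = C_P/C_Q = r_Pτ/(r_Qτ) = r_P/r_Q = 0.0419.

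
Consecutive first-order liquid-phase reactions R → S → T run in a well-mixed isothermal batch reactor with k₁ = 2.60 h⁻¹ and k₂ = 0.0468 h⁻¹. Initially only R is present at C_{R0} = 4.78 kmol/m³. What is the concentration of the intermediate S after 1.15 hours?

Solving the coupled first-order balances gives C_S(t) = [k₁/(k₂−k₁)]·C_{R0}·(e^(−k₁t) − e^(−k₂t)).
e^(−k₁t) = e^(−2.60×1.15) = e^(−2.990) = 0.05029; e^(−k₂t) = e^(−0.05382) = 0.9476.
C_S = 2.60×4.78/(0.0468−2.60) × (0.05029−0.9476) = (-4.868)×(-0.8973) = 4.368 kmol/m³.

4.37 kmol/m³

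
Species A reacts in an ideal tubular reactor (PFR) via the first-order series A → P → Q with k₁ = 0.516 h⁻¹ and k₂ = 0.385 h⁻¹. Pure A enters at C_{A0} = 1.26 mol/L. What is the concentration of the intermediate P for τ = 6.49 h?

0.234 mol/L

Solving the coupled first-order balances gives C_P(τ) = [k₁/(k₂−k₁)]·C_{A0}·(e^(−k₁τ) − e^(−k₂τ)).
e^(−k₁τ) = e^(−0.516×6.49) = e^(−3.349) = 0.03513; e^(−k₂τ) = e^(−2.499) = 0.08220.
C_P = 0.516×1.26/(0.385−0.516) × (0.03513−0.08220) = (-4.963)×(-0.04707) = 0.2336 mol/L.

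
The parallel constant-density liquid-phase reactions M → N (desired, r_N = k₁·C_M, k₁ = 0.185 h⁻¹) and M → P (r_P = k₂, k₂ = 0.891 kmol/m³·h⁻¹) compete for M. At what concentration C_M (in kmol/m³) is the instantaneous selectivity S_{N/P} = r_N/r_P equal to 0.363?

S_{N/P} = (k₁/k₂)·C_M ⇒ C_M = S·k₂/k₁.
= 0.363×0.891/0.185 = 1.75 kmol/m³.

1.75 kmol/m³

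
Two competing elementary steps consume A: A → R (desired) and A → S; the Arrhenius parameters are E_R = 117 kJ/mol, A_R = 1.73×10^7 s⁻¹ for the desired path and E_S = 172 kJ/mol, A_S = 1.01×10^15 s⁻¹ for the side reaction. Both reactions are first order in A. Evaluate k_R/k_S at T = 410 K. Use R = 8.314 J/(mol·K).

Since both paths have the same order in A, the concentration cancels and S_{R/S} = k_R/k_S = (A_R/A_S)·exp[(E_S−E_R)/(RT)].
(E_S−E_R)/(RT) = (172−117)×10³/(8.314×410) = 55000/3409 = 16.13.
k_R/k_S = (1.73×10^7/1.01×10^15)·exp(16.13) = 1.713×10^-8 × 1.017×10^7 = 0.174.
Since E_R < E_S, lowering the temperature improves selectivity toward R.

0.174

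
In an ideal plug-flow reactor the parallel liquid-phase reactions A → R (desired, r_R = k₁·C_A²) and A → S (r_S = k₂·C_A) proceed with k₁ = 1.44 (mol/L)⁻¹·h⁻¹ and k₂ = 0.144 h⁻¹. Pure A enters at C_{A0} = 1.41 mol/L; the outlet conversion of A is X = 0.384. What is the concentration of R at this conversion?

0.497 mol/L

C_A = C_{A0}(1−X) = 0.8686 mol/L.
Along a PFR/batch, dC_S/dC_A = −r_S/(r_R+r_S) = −k₂/(k₂+k₁·C_A).
Integrating from C_{A0} to C_A: C_S = (0.144/1.44)·ln[(0.144+1.44·1.41)/(0.144+1.44·0.869)] = 0.1000·ln(2.174/1.395) = 0.04441 mol/L.
Then C_R = (C_{A0}−C_A) − C_S = 0.5414 − 0.04441 = 0.4970 mol/L.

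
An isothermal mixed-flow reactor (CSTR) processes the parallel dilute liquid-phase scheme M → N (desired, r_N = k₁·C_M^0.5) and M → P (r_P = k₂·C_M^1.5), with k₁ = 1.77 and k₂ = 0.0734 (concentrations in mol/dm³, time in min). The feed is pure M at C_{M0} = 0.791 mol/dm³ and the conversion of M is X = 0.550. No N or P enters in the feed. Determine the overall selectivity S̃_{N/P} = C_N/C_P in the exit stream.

Exit C_M = C_{M0}(1−X) = 0.791×0.450 = 0.3559 mol/dm³.
Rates in a CSTR are evaluated at the outlet concentration: r_N = 1.77×0.3559^0.5 = 1.056, r_P = 0.0734×0.3559^1.5 = 0.01559.
Overall selectivity = C_N/C_P = r_Nτ/(r_Pτ) = r_N/r_P = 67.7.

67.7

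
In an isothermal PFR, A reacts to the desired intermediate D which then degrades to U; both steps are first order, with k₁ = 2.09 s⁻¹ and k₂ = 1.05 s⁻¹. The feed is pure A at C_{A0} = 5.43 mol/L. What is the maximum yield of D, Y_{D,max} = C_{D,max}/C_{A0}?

Evaluating C_D at τ_opt = ln(k₂/k₁)/(k₂−k₁) gives C_{D,max}/C_{A0} = (k₁/k₂)^[k₂/(k₂−k₁)].
= (2.09/1.05)^(1.05/(1.05−2.09)) = (1.990)^(-1.010) = 0.4991.

0.499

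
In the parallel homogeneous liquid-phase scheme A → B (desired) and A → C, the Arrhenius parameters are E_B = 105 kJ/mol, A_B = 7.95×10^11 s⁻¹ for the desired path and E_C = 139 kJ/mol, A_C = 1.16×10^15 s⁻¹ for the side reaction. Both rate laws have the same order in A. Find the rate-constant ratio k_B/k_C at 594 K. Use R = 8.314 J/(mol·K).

0.670

Since both paths have the same order in A, the concentration cancels and S_{B/C} = k_B/k_C = (A_B/A_C)·exp[(E_C−E_B)/(RT)].
(E_C−E_B)/(RT) = (139−105)×10³/(8.314×594) = 34000/4939 = 6.885.
k_B/k_C = (7.95×10^11/1.16×10^15)·exp(6.885) = 6.853×10^-4 × 977.2 = 0.670.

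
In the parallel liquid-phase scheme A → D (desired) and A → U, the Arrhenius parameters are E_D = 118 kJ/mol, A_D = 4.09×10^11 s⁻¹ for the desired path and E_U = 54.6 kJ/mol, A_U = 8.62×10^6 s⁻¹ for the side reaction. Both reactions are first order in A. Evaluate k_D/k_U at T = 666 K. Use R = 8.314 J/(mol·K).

0.505

With equal orders, S_{D/U} = k_D/k_U = (A_D/A_U)·exp[(E_U−E_D)/(RT)].
(E_U−E_D)/(RT) = (54.6−118)×10³/(8.314×666) = -63400/5537 = -11.45.
k_D/k_U = (4.09×10^11/8.62×10^6)·exp(-11.45) = 47448 × 1.065×10^-5 = 0.505.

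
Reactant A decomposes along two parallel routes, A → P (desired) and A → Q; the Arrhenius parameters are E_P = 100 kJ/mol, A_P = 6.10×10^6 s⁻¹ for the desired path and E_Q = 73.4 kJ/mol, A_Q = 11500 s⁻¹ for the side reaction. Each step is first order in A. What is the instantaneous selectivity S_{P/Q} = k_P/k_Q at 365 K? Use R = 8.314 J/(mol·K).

0.0828

With equal orders, S_{P/Q} = k_P/k_Q = (A_P/A_Q)·exp[(E_Q−E_P)/(RT)].
(E_Q−E_P)/(RT) = (73.4−100)×10³/(8.314×365) = -26600/3035 = -8.766.
k_P/k_Q = (6.10×10^6/11500)·exp(-8.766) = 530.4 × 1.560×10^-4 = 0.0828.
Since E_P > E_Q, raising the temperature improves selectivity toward P.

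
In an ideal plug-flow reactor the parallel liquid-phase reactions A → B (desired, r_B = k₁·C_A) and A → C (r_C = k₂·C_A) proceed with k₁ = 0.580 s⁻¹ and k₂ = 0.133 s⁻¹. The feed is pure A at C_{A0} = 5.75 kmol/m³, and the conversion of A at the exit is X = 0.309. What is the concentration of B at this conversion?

C_A = C_{A0}(1−X) = 3.973 kmol/m³.
Both paths are first order in A, so the instantaneous fraction to B is constant: dC_B/d(−C_A) = k₁/(k₁+k₂) = 0.8135.
C_B = 0.8135·(C_{A0}−C_A) = 0.8135×1.777 = 1.45 kmol/m³.

1.45 kmol/m³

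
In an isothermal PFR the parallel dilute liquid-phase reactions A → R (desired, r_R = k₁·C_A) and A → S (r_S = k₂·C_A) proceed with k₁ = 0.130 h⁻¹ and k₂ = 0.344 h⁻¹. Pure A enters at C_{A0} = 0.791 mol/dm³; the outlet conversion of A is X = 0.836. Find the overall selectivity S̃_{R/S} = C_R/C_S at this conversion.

C_A = C_{A0}(1−X) = 0.1297 mol/dm³.
Both paths are first order in A, so the instantaneous fraction to R is constant: dC_R/d(−C_A) = k₁/(k₁+k₂) = 0.2743.
C_R = 0.2743·(C_{A0}−C_A) = 0.2743×0.6613 = 0.181 mol/dm³.
C_S = (C_{A0}−C_A)−C_R = 0.4799 mol/dm³; S̃_{R/S} = 0.1814/0.4799 = 0.378.

0.378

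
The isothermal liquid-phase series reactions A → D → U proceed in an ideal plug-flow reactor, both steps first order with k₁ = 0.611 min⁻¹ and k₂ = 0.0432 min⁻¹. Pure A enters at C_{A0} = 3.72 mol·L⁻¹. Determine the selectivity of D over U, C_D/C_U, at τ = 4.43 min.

Solving the coupled first-order balances gives C_D(τ) = [k₁/(k₂−k₁)]·C_{A0}·(e^(−k₁τ) − e^(−k₂τ)).
e^(−k₁τ) = e^(−0.611×4.43) = e^(−2.707) = 0.06675; e^(−k₂τ) = e^(−0.1914) = 0.8258.
C_D = 0.611×3.72/(0.0432−0.611) × (0.06675−0.8258) = (-4.003)×(-0.7591) = 3.039 mol·L⁻¹.
C_A = C_{A0}e^(−k₁τ) = 0.2483 mol·L⁻¹, so C_U = C_{A0}−C_A−C_D = 0.4331 mol·L⁻¹; C_D/C_U = 7.02.

7.02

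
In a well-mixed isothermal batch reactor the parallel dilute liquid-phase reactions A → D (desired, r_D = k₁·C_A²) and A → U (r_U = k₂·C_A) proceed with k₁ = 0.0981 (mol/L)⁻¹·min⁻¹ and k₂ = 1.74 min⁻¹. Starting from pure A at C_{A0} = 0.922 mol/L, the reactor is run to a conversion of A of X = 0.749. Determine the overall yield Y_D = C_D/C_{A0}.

C_A = C_{A0}(1−X) = 0.2314 mol/L.
Along a PFR/batch, dC_U/dC_A = −r_U/(r_D+r_U) = −k₂/(k₂+k₁·C_A).
Integrating from C_{A0} to C_A: C_U = (1.74/0.0981)·ln[(1.74+0.0981·0.922)/(1.74+0.0981·0.231)] = 17.74·ln(1.830/1.763) = 0.6689 mol/L.
Then C_D = (C_{A0}−C_A) − C_U = 0.6906 − 0.6689 = 0.02167 mol/L.
Y_D = C_D/C_{A0} = 0.02167/0.922 = 0.0235.

0.0235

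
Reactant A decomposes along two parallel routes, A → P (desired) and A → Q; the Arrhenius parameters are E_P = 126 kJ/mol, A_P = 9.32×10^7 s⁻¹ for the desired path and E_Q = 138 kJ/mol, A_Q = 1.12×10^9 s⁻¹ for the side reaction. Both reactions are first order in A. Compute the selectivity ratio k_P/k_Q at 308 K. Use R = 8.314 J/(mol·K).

9.02

k_P/k_Q = (A_P/A_Q)·exp[−(E_P−E_Q)/(RT)] = (A_P/A_Q)·exp[(E_Q−E_P)/(RT)].
(E_Q−E_P)/(RT) = (138−126)×10³/(8.314×308) = 12000/2561 = 4.686.
k_P/k_Q = (9.32×10^7/1.12×10^9)·exp(4.686) = 0.08321 × 108.4 = 9.02.
Since E_P < E_Q, lowering the temperature improves selectivity toward P.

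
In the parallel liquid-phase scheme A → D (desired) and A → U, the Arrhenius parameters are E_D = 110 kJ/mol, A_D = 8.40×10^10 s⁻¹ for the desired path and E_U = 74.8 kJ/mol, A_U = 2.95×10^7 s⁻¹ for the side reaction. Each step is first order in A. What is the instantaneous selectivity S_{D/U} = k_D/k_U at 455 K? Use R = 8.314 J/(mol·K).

0.259

With equal orders, S_{D/U} = k_D/k_U = (A_D/A_U)·exp[(E_U−E_D)/(RT)].
(E_U−E_D)/(RT) = (74.8−110)×10³/(8.314×455) = -35200/3783 = -9.305.
k_D/k_U = (8.40×10^10/2.95×10^7)·exp(-9.305) = 2847 × 9.096×10^-5 = 0.259.
Since E_D > E_U, raising the temperature improves selectivity toward D.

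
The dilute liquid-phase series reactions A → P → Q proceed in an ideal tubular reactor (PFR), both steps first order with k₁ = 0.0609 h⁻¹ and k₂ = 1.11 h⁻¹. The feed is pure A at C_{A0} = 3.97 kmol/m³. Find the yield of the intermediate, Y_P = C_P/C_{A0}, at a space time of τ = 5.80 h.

For first-order series with pure A initially, C_P(τ) = k₁C_{A0}/(k₂−k₁)·(e^(−k₁τ) − e^(−k₂τ)).
e^(−k₁τ) = e^(−0.0609×5.80) = e^(−0.3532) = 0.7024; e^(−k₂τ) = e^(−6.438) = 0.001600.
C_P = 0.0609×3.97/(1.11−0.0609) × (0.7024−0.001600) = 0.2305×0.7008 = 0.1615 kmol/m³.
Y_P = C_P/C_{A0} = 0.1615/3.97 = 0.0407.

0.0407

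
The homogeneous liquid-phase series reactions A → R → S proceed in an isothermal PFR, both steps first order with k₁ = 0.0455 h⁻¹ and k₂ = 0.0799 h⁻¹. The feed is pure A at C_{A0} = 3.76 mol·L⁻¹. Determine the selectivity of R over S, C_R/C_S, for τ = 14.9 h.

The intermediate concentration in a first-order A→B→C sequence is C_R = k₁C_{A0}(e^(−k₁τ) − e^(−k₂τ))/(k₂−k₁).
e^(−k₁τ) = e^(−0.0455×14.9) = e^(−0.6780) = 0.5077; e^(−k₂τ) = e^(−1.191) = 0.3041.
C_R = 0.0455×3.76/(0.0799−0.0455) × (0.5077−0.3041) = 4.973×0.2036 = 1.013 mol·L⁻¹.
C_A = C_{A0}e^(−k₁τ) = 1.909 mol·L⁻¹, so C_S = C_{A0}−C_A−C_R = 0.8387 mol·L⁻¹; C_R/C_S = 1.21.

1.21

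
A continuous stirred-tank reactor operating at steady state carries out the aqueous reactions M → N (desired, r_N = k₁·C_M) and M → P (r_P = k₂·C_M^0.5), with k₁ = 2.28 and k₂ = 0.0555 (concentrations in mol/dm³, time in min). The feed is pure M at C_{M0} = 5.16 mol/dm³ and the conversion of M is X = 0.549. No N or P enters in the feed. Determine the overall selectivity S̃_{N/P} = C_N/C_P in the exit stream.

62.7

Exit C_M = C_{M0}(1−X) = 5.16×0.451 = 2.327 mol/dm³.
In a CSTR the entire volume is at exit conditions, so r_N = 2.28×2.327 = 5.306 and r_P = 0.0555×2.327^0.5 = 0.08467.
Overall selectivity = C_N/C_P = r_Nτ/(r_Pτ) = r_N/r_P = 62.7.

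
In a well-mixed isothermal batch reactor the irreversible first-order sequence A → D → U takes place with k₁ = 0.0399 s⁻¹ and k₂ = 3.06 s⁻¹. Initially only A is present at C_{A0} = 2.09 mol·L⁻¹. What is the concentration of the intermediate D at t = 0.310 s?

0.0166 mol·L⁻¹

The intermediate concentration in a first-order A→B→C sequence is C_D = k₁C_{A0}(e^(−k₁t) − e^(−k₂t))/(k₂−k₁).
e^(−k₁t) = e^(−0.0399×0.310) = e^(−0.01237) = 0.9877; e^(−k₂t) = e^(−0.9486) = 0.3873.
C_D = 0.0399×2.09/(3.06−0.0399) × (0.9877−0.3873) = 0.02761×0.6004 = 0.01658 mol·L⁻¹.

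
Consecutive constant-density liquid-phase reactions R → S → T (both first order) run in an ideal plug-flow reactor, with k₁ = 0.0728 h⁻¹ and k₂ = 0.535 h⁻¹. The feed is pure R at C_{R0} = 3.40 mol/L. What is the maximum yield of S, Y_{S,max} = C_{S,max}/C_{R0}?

0.0994

Evaluating C_S at τ_opt = ln(k₂/k₁)/(k₂−k₁) gives C_{S,max}/C_{R0} = (k₁/k₂)^[k₂/(k₂−k₁)].
= (0.0728/0.535)^(0.535/(0.535−0.0728)) = (0.1361)^(1.158) = 0.09939.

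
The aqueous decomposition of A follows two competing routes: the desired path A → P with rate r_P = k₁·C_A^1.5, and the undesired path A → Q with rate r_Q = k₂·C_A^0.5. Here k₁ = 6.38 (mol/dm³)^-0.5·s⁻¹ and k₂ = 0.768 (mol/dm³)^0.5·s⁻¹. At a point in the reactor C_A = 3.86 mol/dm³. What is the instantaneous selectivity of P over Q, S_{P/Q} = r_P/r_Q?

32.1

S_{P/Q} = r_P/r_Q = (k₁·C_A^1.5)/(k₂·C_A^0.5) = (k₁/k₂)·C_A.
= (6.38×3.860^1.5) / (0.768×3.860^0.5) = 48.38/1.509 = 32.1.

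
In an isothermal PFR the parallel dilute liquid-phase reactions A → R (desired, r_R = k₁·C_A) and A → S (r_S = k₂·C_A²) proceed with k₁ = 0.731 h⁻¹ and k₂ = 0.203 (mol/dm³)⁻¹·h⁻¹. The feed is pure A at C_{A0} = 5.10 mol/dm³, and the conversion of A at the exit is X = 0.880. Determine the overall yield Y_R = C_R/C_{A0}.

0.512

C_A = C_{A0}(1−X) = 0.6120 mol/dm³.
Along a PFR/batch, dC_R/dC_A = −r_R/(r_R+r_S) = −k₁/(k₁+k₂·C_A).
Integrating from C_{A0} to C_A: C_R = (0.731/0.203)·ln[(0.731+0.203·5.10)/(0.731+0.203·0.612)] = 3.601·ln(1.766/0.8552) = 2.612 mol/dm³.
Y_R = C_R/C_{A0} = 2.612/5.10 = 0.512.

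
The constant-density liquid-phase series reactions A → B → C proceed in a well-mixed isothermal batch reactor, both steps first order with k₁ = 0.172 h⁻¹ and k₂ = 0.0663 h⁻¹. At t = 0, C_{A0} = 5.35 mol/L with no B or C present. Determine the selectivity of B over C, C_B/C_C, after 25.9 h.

For first-order series with pure A initially, C_B(t) = k₁C_{A0}/(k₂−k₁)·(e^(−k₁t) − e^(−k₂t)).
e^(−k₁t) = e^(−0.172×25.9) = e^(−4.455) = 0.01162; e^(−k₂t) = e^(−1.717) = 0.1796.
C_B = 0.172×5.35/(0.0663−0.172) × (0.01162−0.1796) = (-8.706)×(-0.1680) = 1.462 mol/L.
C_A = C_{A0}e^(−k₁t) = 0.06218 mol/L, so C_C = C_{A0}−C_A−C_B = 3.826 mol/L; C_B/C_C = 0.382.

0.382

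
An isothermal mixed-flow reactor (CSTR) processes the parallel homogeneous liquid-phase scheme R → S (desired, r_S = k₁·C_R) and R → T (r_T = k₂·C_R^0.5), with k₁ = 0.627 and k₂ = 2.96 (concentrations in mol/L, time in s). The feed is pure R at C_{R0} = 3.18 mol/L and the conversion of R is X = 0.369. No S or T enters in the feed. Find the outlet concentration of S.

0.271 mol/L

Exit C_R = C_{R0}(1−X) = 3.18×0.631 = 2.007 mol/L.
A CSTR operates uniformly at the exit composition, giving r_S = 1.258 and r_T = 4.193 (each k·C_R^n at C_R = 2.007).
Fraction of consumed R going to S: r_S/(r_S+r_T) = 0.2308.
C_S = 0.2308·C_{R0}·X = 0.2308×3.18×0.369 = 0.271 mol/L.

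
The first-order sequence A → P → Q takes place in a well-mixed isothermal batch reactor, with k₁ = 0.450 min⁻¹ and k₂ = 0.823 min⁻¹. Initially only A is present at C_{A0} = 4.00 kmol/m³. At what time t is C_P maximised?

1.62 min

Setting dC_P/dt = 0 gives t_opt = ln(k₂/k₁)/(k₂−k₁).
= ln(0.823/0.450)/(0.823−0.450) = ln(1.829)/0.3730 = 0.6037/0.3730 = 1.62 min.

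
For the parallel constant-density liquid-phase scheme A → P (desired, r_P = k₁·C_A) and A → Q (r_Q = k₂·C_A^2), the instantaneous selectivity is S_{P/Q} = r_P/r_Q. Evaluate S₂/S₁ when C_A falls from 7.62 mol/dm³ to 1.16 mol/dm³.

6.57

S_{P/Q} = (k₁/k₂)·C_A⁻¹, so S₂/S₁ = (C_{A,2}/C_{A,1})⁻¹.
= 7.62/1.16 = 6.57.
Selectivity toward P rises as C_A falls — low-concentration operation is favoured.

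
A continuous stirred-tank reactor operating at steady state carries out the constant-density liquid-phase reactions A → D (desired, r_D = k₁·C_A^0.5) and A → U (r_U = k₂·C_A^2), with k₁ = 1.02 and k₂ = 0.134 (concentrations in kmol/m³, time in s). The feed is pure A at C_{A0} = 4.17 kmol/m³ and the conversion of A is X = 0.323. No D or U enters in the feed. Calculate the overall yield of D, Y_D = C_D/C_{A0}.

0.199

Exit C_A = C_{A0}(1−X) = 4.17×0.677 = 2.823 kmol/m³.
A CSTR operates uniformly at the exit composition, giving r_D = 1.714 and r_U = 1.068 (each k·C_A^n at C_A = 2.823).
Fraction of consumed A going to D: r_D/(r_D+r_U) = 0.6161.
C_D = 0.6161·C_{A0}·X = 0.6161×4.17×0.323 = 0.830 kmol/m³; Y_D = C_D/C_{A0} = 0.199.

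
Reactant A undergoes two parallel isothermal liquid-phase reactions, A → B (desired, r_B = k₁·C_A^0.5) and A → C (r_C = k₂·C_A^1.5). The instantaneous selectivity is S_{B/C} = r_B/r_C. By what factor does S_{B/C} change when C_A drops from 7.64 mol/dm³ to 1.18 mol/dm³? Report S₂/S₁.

S_{B/C} = (k₁/k₂)·C_A⁻¹, so S₂/S₁ = (C_{A,2}/C_{A,1})⁻¹.
= 7.64/1.18 = 6.47.

6.47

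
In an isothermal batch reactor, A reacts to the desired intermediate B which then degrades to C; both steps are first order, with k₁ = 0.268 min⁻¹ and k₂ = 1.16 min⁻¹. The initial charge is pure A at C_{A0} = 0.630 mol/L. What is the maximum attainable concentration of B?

0.0937 mol/L

For a first-order series the maximum intermediate yield is C_{B,max}/C_{A0} = (k₁/k₂)^[k₂/(k₂−k₁)].
= (0.268/1.16)^(1.16/(1.16−0.268)) = (0.2310)^(1.300) = 0.1488.
C_{B,max} = 0.1488×0.630 = 0.0937 mol/L.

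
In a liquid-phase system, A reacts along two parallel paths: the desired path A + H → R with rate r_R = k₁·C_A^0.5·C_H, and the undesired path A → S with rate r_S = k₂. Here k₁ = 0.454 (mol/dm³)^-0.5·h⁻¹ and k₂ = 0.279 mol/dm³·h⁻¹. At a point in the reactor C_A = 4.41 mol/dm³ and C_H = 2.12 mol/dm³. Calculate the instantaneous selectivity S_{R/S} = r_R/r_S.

S_{R/S} = r_R/r_S = (k₁·C_A^0.5·C_H)/(k₂) = (k₁/k₂)·C_A^0.5·C_H.
= (0.454×4.410^0.5×2.120) / (0.279) = 2.021/0.2790 = 7.24.
Since the desired path is higher order in A, keeping C_A high (PFR or concentrated feed) favours R.

7.24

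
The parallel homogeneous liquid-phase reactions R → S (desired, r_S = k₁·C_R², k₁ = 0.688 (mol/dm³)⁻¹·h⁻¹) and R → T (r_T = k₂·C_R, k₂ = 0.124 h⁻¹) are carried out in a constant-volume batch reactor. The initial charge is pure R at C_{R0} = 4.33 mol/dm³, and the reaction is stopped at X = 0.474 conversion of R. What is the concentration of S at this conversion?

C_R = C_{R0}(1−X) = 2.278 mol/dm³.
Along a PFR/batch, dC_T/dC_R = −r_T/(r_S+r_T) = −k₂/(k₂+k₁·C_R).
Integrating from C_{R0} to C_R: C_T = (0.124/0.688)·ln[(0.124+0.688·4.33)/(0.124+0.688·2.28)] = 0.1802·ln(3.103/1.691) = 0.1094 mol/dm³.
Then C_S = (C_{R0}−C_R) − C_T = 2.052 − 0.1094 = 1.943 mol/dm³.

1.94 mol/dm³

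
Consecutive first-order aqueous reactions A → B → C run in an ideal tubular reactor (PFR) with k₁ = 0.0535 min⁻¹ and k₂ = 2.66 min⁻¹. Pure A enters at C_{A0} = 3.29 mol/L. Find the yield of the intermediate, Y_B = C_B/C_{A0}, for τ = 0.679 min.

The intermediate concentration in a first-order A→B→C sequence is C_B = k₁C_{A0}(e^(−k₁τ) − e^(−k₂τ))/(k₂−k₁).
e^(−k₁τ) = e^(−0.0535×0.679) = e^(−0.03633) = 0.9643; e^(−k₂τ) = e^(−1.806) = 0.1643.
C_B = 0.0535×3.29/(2.66−0.0535) × (0.9643−0.1643) = 0.06753×0.8000 = 0.05403 mol/L.
Y_B = C_B/C_{A0} = 0.05403/3.29 = 0.0164.

0.0164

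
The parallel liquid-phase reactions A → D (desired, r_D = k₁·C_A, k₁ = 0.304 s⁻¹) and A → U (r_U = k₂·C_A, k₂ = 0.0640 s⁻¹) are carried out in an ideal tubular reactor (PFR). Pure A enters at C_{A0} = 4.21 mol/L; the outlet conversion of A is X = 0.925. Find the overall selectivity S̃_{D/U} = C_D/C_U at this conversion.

4.75

C_A = C_{A0}(1−X) = 0.3157 mol/L.
Both paths are first order in A, so the instantaneous fraction to D is constant: dC_D/d(−C_A) = k₁/(k₁+k₂) = 0.8261.
C_D = 0.8261·(C_{A0}−C_A) = 0.8261×3.894 = 3.22 mol/L.
C_U = (C_{A0}−C_A)−C_D = 0.6773 mol/L; S̃_{D/U} = 3.217/0.6773 = 4.75.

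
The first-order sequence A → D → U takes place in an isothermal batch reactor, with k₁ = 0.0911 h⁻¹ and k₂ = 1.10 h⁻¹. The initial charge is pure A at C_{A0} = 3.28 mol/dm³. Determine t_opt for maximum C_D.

Setting dC_D/dt = 0 gives t_opt = ln(k₂/k₁)/(k₂−k₁).
= ln(1.10/0.0911)/(1.10−0.0911) = ln(12.07)/1.009 = 2.491/1.009 = 2.47 h.

2.47 h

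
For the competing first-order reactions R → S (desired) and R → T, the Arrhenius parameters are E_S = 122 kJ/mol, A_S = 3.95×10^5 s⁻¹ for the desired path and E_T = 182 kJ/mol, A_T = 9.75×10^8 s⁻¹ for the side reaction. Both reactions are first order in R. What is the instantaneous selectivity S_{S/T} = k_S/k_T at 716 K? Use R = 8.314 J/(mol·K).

k_S/k_T = (A_S/A_T)·exp[−(E_S−E_T)/(RT)] = (A_S/A_T)·exp[(E_T−E_S)/(RT)].
(E_T−E_S)/(RT) = (182−122)×10³/(8.314×716) = 60000/5953 = 10.08.
k_S/k_T = (3.95×10^5/9.75×10^8)·exp(10.08) = 4.051×10^-4 × 23843 = 9.66.

9.66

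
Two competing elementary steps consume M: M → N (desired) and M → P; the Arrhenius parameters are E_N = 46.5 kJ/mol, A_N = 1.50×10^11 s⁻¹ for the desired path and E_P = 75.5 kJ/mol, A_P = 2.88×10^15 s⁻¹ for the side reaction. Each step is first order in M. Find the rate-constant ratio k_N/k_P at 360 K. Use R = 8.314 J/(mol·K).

With equal orders, S_{N/P} = k_N/k_P = (A_N/A_P)·exp[(E_P−E_N)/(RT)].
(E_P−E_N)/(RT) = (75.5−46.5)×10³/(8.314×360) = 29000/2993 = 9.689.
k_N/k_P = (1.50×10^11/2.88×10^15)·exp(9.689) = 5.208×10^-5 × 16141 = 0.841.
Since E_N < E_P, lowering the temperature improves selectivity toward N.

0.841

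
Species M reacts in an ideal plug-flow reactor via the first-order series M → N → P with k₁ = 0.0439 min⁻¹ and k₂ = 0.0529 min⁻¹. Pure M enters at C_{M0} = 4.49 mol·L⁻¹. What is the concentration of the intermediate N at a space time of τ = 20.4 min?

1.50 mol·L⁻¹

The intermediate concentration in a first-order A→B→C sequence is C_N = k₁C_{M0}(e^(−k₁τ) − e^(−k₂τ))/(k₂−k₁).
e^(−k₁τ) = e^(−0.0439×20.4) = e^(−0.8956) = 0.4084; e^(−k₂τ) = e^(−1.079) = 0.3399.
C_N = 0.0439×4.49/(0.0529−0.0439) × (0.4084−0.3399) = 21.90×0.06850 = 1.500 mol·L⁻¹.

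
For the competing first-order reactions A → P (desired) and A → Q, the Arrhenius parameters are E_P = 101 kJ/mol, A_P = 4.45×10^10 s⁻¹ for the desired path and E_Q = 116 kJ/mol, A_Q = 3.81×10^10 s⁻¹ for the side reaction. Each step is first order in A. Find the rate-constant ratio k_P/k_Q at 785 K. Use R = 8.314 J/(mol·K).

Since both paths have the same order in A, the concentration cancels and S_{P/Q} = k_P/k_Q = (A_P/A_Q)·exp[(E_Q−E_P)/(RT)].
(E_Q−E_P)/(RT) = (116−101)×10³/(8.314×785) = 15000/6526 = 2.298.
k_P/k_Q = (4.45×10^10/3.81×10^10)·exp(2.298) = 1.168 × 9.957 = 11.6.

11.6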